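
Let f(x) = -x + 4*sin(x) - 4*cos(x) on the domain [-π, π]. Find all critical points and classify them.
f'(x) = 4*sqrt(2)*sin(x + pi/4) - 1

Solve f'(x) = 0 on [-π, π]:
  f'(x) = 0 ⇔ 4*sin(x) + 4*cos(x) = 1. Write the left side as R·cos(x + φ) with R = √(4² + (-4)²) = 4*sqrt(2), cos φ = sqrt(2)/2, sin φ = -sqrt(2)/2; then cos(x + φ) = sqrt(2)/8. Solve for x and keep the solutions lying in [-π, π].
  ⇒ x = atan((1 - sqrt(31))/(1 + sqrt(31))) ≈ -0.6077, atan((1 + sqrt(31))/(1 - sqrt(31))) + pi ≈ 2.1785

f''(x) = 4*sqrt(2)*cos(x + pi/4)
Second-derivative test at each critical point:
  f''(-0.6077) = 5.5678 > 0 → local minimum
  f''(2.1785) = -5.5678 < 0 → local maximum

Critical points: x = atan((1 - sqrt(31))/(1 + sqrt(31))) ≈ -0.6077 (local minimum); x = atan((1 + sqrt(31))/(1 - sqrt(31))) + pi ≈ 2.1785 (local maximum)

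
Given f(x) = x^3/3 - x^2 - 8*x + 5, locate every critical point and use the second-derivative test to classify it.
f'(x) = x^2 - 2*x - 8

Solve f'(x) = 0:
  Factor: x^2 - 2*x - 8 = (x - 4)*(x + 2) = 0.
  ⇒ x = -2, 4

f''(x) = 2*x - 2
Second-derivative test at each critical point:
  f''(-2) = -6 < 0 → local maximum
  f''(4) = 6 > 0 → local minimum

Critical points: x = -2 (local maximum); x = 4 (local minimum)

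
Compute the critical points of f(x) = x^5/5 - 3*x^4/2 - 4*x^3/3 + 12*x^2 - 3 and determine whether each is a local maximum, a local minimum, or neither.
f'(x) = x*(x^3 - 6*x^2 - 4*x + 24)

Solve f'(x) = 0:
  Factor: x^4 - 6*x^3 - 4*x^2 + 24*x = x*(x - 6)*(x - 2)*(x + 2) = 0.
  ⇒ x = -2, 0, 2, 6

f''(x) = 4*x^3 - 18*x^2 - 8*x + 24
Second-derivative test at each critical point:
  f''(-2) = -64 < 0 → local maximum
  f''(0) = 24 > 0 → local minimum
  f''(2) = -32 < 0 → local maximum
  f''(6) = 192 > 0 → local minimum

Critical points: x = -2 (local maximum); x = 0 (local minimum); x = 2 (local maximum); x = 6 (local minimum)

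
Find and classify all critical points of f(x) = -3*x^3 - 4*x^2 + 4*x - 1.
f'(x) = -9*x^2 - 8*x + 4

Solve f'(x) = 0:
  9*x^2 + 8*x - 4 = 0 has no rational roots; quadratic formula: x = (-8 ± √208)/18.
  ⇒ x = -2*sqrt(13)/9 - 4/9 ≈ -1.2457, -4/9 + 2*sqrt(13)/9 ≈ 0.3568

f''(x) = -18*x - 8
Second-derivative test at each critical point:
  f''(-1.2457) = 14.4222 > 0 → local minimum
  f''(0.3568) = -14.4222 < 0 → local maximum

Critical points: x = -2*sqrt(13)/9 - 4/9 ≈ -1.2457 (local minimum); x = -4/9 + 2*sqrt(13)/9 ≈ 0.3568 (local maximum)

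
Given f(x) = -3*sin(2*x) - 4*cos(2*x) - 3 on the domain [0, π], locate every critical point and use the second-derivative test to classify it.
f'(x) = 8*sin(2*x) - 6*cos(2*x)

Solve f'(x) = 0 on [0, π]:
  f'(x) = 0 ⇔ -3*cos(2*x) = -4*sin(2*x) ⇔ tan(2*x) = 3/4, i.e. 2*x = arctan(3/4) + nπ; keep the solutions lying in [0, π].
  ⇒ x = atan(3/4)/2 ≈ 0.3218, atan(3/4)/2 + pi/2 ≈ 1.8925

f''(x) = 12*sin(2*x) + 16*cos(2*x)
Second-derivative test at each critical point:
  f''(0.3218) = 20 > 0 → local minimum
  f''(1.8925) = -20 < 0 → local maximum

Critical points: x = atan(3/4)/2 ≈ 0.3218 (local minimum); x = atan(3/4)/2 + pi/2 ≈ 1.8925 (local maximum)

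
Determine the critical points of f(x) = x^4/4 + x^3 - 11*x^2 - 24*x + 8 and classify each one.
f'(x) = x^3 + 3*x^2 - 22*x - 24

Solve f'(x) = 0:
  Factor: x^3 + 3*x^2 - 22*x - 24 = (x - 4)*(x + 1)*(x + 6) = 0.
  ⇒ x = -6, -1, 4

f''(x) = 3*x^2 + 6*x - 22
Second-derivative test at each critical point:
  f''(-6) = 50 > 0 → local minimum
  f''(-1) = -25 < 0 → local maximum
  f''(4) = 50 > 0 → local minimum

Critical points: x = -6 (local minimum); x = -1 (local maximum); x = 4 (local minimum)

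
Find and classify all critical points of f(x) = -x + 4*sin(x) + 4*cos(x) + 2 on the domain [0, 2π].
f'(x) = 4*sqrt(2)*cos(x + pi/4) - 1

Solve f'(x) = 0 on [0, 2π]:
  f'(x) = 0 ⇔ -4*sin(x) + 4*cos(x) = 1. Write the left side as R·cos(x + φ) with R = √(4² + 4²) = 4*sqrt(2), cos φ = sqrt(2)/2, sin φ = sqrt(2)/2; then cos(x + φ) = sqrt(2)/8. Solve for x and keep the solutions lying in [0, 2π].
  ⇒ x = atan((-1 + sqrt(31))/(1 + sqrt(31))) ≈ 0.6077, atan((-sqrt(31) - 1)/(1 - sqrt(31))) + pi ≈ 4.1047

f''(x) = -4*sqrt(2)*sin(x + pi/4)
Second-derivative test at each critical point:
  f''(0.6077) = -5.5678 < 0 → local maximum
  f''(4.1047) = 5.5678 > 0 → local minimum

Critical points: x = atan((-1 + sqrt(31))/(1 + sqrt(31))) ≈ 0.6077 (local maximum); x = atan((-sqrt(31) - 1)/(1 - sqrt(31))) + pi ≈ 4.1047 (local minimum)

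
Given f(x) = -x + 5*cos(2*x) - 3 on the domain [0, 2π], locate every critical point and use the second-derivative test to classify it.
f'(x) = -10*sin(2*x) - 1

Solve f'(x) = 0 on [0, 2π]:
  f'(x) = 0 ⇔ sin(2*x) = -1/10, i.e. 2*x = arcsin(-1/10) + 2nπ or 2*x = π − arcsin(-1/10) + 2nπ; keep the solutions lying in [0, 2π].
  ⇒ x = asin(1/10)/2 + pi/2 ≈ 1.6209, pi - asin(1/10)/2 ≈ 3.0915, asin(1/10)/2 + 3*pi/2 ≈ 4.7625, -asin(1/10)/2 + 2*pi ≈ 6.2331

f''(x) = -20*cos(2*x)
Second-derivative test at each critical point:
  f''(1.6209) = 19.8997 > 0 → local minimum
  f''(3.0915) = -19.8997 < 0 → local maximum
  f''(4.7625) = 19.8997 > 0 → local minimum
  f''(6.2331) = -19.8997 < 0 → local maximum

Critical points: x = asin(1/10)/2 + pi/2 ≈ 1.6209 (local minimum); x = pi - asin(1/10)/2 ≈ 3.0915 (local maximum); x = asin(1/10)/2 + 3*pi/2 ≈ 4.7625 (local minimum); x = -asin(1/10)/2 + 2*pi ≈ 6.2331 (local maximum)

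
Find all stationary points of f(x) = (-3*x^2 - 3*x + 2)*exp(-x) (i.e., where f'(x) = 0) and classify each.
f'(x) = (3*x^2 - 3*x - 5)*exp(-x)

Solve f'(x) = 0:
  f'(x) = (3*x^2 - 3*x - 5)·exp(-x) and exp(-x) > 0 for every x, so f'(x) = 0 ⇔ 3*x^2 - 3*x - 5 = 0.
  3*x^2 - 3*x - 5 = 0 has no rational roots; quadratic formula: x = (3 ± √69)/6.
  ⇒ x = 1/2 - sqrt(69)/6 ≈ -0.8844, 1/2 + sqrt(69)/6 ≈ 1.8844

f''(x) = (-3*x^2 + 9*x + 2)*exp(-x)
Second-derivative test at each critical point:
  f''(-0.8844) = -20.1155 < 0 → local maximum
  f''(1.8844) = 1.2619 > 0 → local minimum

Critical points: x = 1/2 - sqrt(69)/6 ≈ -0.8844 (local maximum); x = 1/2 + sqrt(69)/6 ≈ 1.8844 (local minimum)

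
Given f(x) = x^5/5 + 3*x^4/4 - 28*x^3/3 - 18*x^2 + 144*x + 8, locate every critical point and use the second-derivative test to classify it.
f'(x) = x^4 + 3*x^3 - 28*x^2 - 36*x + 144

Solve f'(x) = 0:
  Factor: x^4 + 3*x^3 - 28*x^2 - 36*x + 144 = (x - 4)*(x - 2)*(x + 3)*(x + 6) = 0.
  ⇒ x = -6, -3, 2, 4

f''(x) = 4*x^3 + 9*x^2 - 56*x - 36
Second-derivative test at each critical point:
  f''(-6) = -240 < 0 → local maximum
  f''(-3) = 105 > 0 → local minimum
  f''(2) = -80 < 0 → local maximum
  f''(4) = 140 > 0 → local minimum

Critical points: x = -6 (local maximum); x = -3 (local minimum); x = 2 (local maximum); x = 4 (local minimum)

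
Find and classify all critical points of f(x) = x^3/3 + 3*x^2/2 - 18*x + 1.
f'(x) = x^2 + 3*x - 18

Solve f'(x) = 0:
  Factor: x^2 + 3*x - 18 = (x - 3)*(x + 6) = 0.
  ⇒ x = -6, 3

f''(x) = 2*x + 3
Second-derivative test at each critical point:
  f''(-6) = -9 < 0 → local maximum
  f''(3) = 9 > 0 → local minimum

Critical points: x = -6 (local maximum); x = 3 (local minimum)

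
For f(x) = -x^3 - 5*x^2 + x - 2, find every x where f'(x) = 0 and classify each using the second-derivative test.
f'(x) = -3*x^2 - 10*x + 1

Solve f'(x) = 0:
  3*x^2 + 10*x - 1 = 0 has no rational roots; quadratic formula: x = (-10 ± √112)/6.
  ⇒ x = -2*sqrt(7)/3 - 5/3 ≈ -3.4305, -5/3 + 2*sqrt(7)/3 ≈ 0.0972

f''(x) = -6*x - 10
Second-derivative test at each critical point:
  f''(-3.4305) = 10.5830 > 0 → local minimum
  f''(0.0972) = -10.5830 < 0 → local maximum

Critical points: x = -2*sqrt(7)/3 - 5/3 ≈ -3.4305 (local minimum); x = -5/3 + 2*sqrt(7)/3 ≈ 0.0972 (local maximum)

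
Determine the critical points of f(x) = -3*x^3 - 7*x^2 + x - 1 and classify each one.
f'(x) = -9*x^2 - 14*x + 1

Solve f'(x) = 0:
  9*x^2 + 14*x - 1 = 0 has no rational roots; quadratic formula: x = (-14 ± √232)/18.
  ⇒ x = -sqrt(58)/9 - 7/9 ≈ -1.6240, -7/9 + sqrt(58)/9 ≈ 0.0684

f''(x) = -18*x - 14
Second-derivative test at each critical point:
  f''(-1.6240) = 15.2315 > 0 → local minimum
  f''(0.0684) = -15.2315 < 0 → local maximum

Critical points: x = -sqrt(58)/9 - 7/9 ≈ -1.6240 (local minimum); x = -7/9 + sqrt(58)/9 ≈ 0.0684 (local maximum)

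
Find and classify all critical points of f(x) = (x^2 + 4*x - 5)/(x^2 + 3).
f'(x) = 4*(-x^2 + 4*x + 3)/(x^4 + 6*x^2 + 9)

Solve f'(x) = 0:
  f'(x) = -4*(x^2 - 4*x - 3)/(x^2 + 3)^2; the denominator is positive wherever f is defined, so f'(x) = 0 ⇔ -4*x^2 + 16*x + 12 = 0.
  Factor: -4*x^2 + 16*x + 12 = -4*(x^2 - 4*x - 3); x^2 - 4*x - 3 = 0 has no rational roots; quadratic formula: x = (4 ± √28)/2.
  ⇒ x = 2 - sqrt(7) ≈ -0.6458, 2 + sqrt(7) ≈ 4.6458

f''(x) = 8*(x^3 - 6*x^2 - 9*x + 6)/(x^6 + 9*x^4 + 27*x^2 + 27)
Second-derivative test at each critical point:
  f''(-0.6458) = 1.8128 > 0 → local minimum
  f''(4.6458) = -0.0350 < 0 → local maximum

Critical points: x = 2 - sqrt(7) ≈ -0.6458 (local minimum); x = 2 + sqrt(7) ≈ 4.6458 (local maximum)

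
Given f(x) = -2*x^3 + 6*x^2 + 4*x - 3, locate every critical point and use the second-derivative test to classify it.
f'(x) = -6*x^2 + 12*x + 4

Solve f'(x) = 0:
  Factor: -6*x^2 + 12*x + 4 = -2*(3*x^2 - 6*x - 2); 3*x^2 - 6*x - 2 = 0 has no rational roots; quadratic formula: x = (6 ± √60)/6.
  ⇒ x = 1 - sqrt(15)/3 ≈ -0.2910, 1 + sqrt(15)/3 ≈ 2.2910

f''(x) = 12 - 12*x
Second-derivative test at each critical point:
  f''(-0.2910) = 15.4919 > 0 → local minimum
  f''(2.2910) = -15.4919 < 0 → local maximum

Critical points: x = 1 - sqrt(15)/3 ≈ -0.2910 (local minimum); x = 1 + sqrt(15)/3 ≈ 2.2910 (local maximum)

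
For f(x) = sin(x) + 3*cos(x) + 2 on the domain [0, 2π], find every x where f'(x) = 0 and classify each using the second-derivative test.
f'(x) = -3*sin(x) + cos(x)

Solve f'(x) = 0 on [0, 2π]:
  f'(x) = 0 ⇔ cos(x) = 3*sin(x) ⇔ tan(x) = 1/3, i.e. x = arctan(1/3) + nπ; keep the solutions lying in [0, 2π].
  ⇒ x = atan(1/3) ≈ 0.3218, atan(1/3) + pi ≈ 3.4633

f''(x) = -sin(x) - 3*cos(x)
Second-derivative test at each critical point:
  f''(0.3218) = -3.1623 < 0 → local maximum
  f''(3.4633) = 3.1623 > 0 → local minimum

Critical points: x = atan(1/3) ≈ 0.3218 (local maximum); x = atan(1/3) + pi ≈ 3.4633 (local minimum)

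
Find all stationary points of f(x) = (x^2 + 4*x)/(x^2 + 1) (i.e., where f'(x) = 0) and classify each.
f'(x) = 2*(-2*x^2 + x + 2)/(x^4 + 2*x^2 + 1)

Solve f'(x) = 0:
  f'(x) = -2*(2*x^2 - x - 2)/(x^2 + 1)^2; the denominator is positive wherever f is defined, so f'(x) = 0 ⇔ -4*x^2 + 2*x + 4 = 0.
  Factor: -4*x^2 + 2*x + 4 = -2*(2*x^2 - x - 2); 2*x^2 - x - 2 = 0 has no rational roots; quadratic formula: x = (1 ± √17)/4.
  ⇒ x = 1/4 - sqrt(17)/4 ≈ -0.7808, 1/4 + sqrt(17)/4 ≈ 1.2808

f''(x) = 2*(4*x^3 - 3*x^2 - 12*x + 1)/(x^6 + 3*x^4 + 3*x^2 + 1)
Second-derivative test at each critical point:
  f''(-0.7808) = 3.1828 > 0 → local minimum
  f''(1.2808) = -1.1828 < 0 → local maximum

Critical points: x = 1/4 - sqrt(17)/4 ≈ -0.7808 (local minimum); x = 1/4 + sqrt(17)/4 ≈ 1.2808 (local maximum)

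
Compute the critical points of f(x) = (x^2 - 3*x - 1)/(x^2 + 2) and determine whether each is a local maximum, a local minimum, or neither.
f'(x) = 3*(x^2 + 2*x - 2)/(x^4 + 4*x^2 + 4)

Solve f'(x) = 0:
  f'(x) = 3*(x^2 + 2*x - 2)/(x^2 + 2)^2; the denominator is positive wherever f is defined, so f'(x) = 0 ⇔ 3*x^2 + 6*x - 6 = 0.
  Factor: 3*x^2 + 6*x - 6 = 3*(x^2 + 2*x - 2); x^2 + 2*x - 2 = 0 has no rational roots; quadratic formula: x = (-2 ± √12)/2.
  ⇒ x = -sqrt(3) - 1 ≈ -2.7321, -1 + sqrt(3) ≈ 0.7321

f''(x) = 6*(-x^3 - 3*x^2 + 6*x + 2)/(x^6 + 6*x^4 + 12*x^2 + 8)
Second-derivative test at each critical point:
  f''(-2.7321) = -0.1160 < 0 → local maximum
  f''(0.7321) = 1.6160 > 0 → local minimum

Critical points: x = -sqrt(3) - 1 ≈ -2.7321 (local maximum); x = -1 + sqrt(3) ≈ 0.7321 (local minimum)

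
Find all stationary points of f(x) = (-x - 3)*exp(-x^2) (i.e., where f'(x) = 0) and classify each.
f'(x) = (2*x*(x + 3) - 1)*exp(-x^2)

Solve f'(x) = 0:
  f'(x) = (2*x^2 + 6*x - 1)·exp(-x^2) and exp(-x^2) > 0 for every x, so f'(x) = 0 ⇔ 2*x^2 + 6*x - 1 = 0.
  2*x^2 + 6*x - 1 = 0 has no rational roots; quadratic formula: x = (-6 ± √44)/4.
  ⇒ x = -sqrt(11)/2 - 3/2 ≈ -3.1583, -3/2 + sqrt(11)/2 ≈ 0.1583

f''(x) = 2*(-2*x^2*(x + 3) + 3*x + 3)*exp(-x^2)
Second-derivative test at each critical point:
  f''(-3.1583) = -3.088e-04 < 0 → local maximum
  f''(0.1583) = 6.4691 > 0 → local minimum

Critical points: x = -sqrt(11)/2 - 3/2 ≈ -3.1583 (local maximum); x = -3/2 + sqrt(11)/2 ≈ 0.1583 (local minimum)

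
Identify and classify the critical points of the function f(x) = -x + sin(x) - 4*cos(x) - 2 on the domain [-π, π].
f'(x) = 4*sin(x) + cos(x) - 1

Solve f'(x) = 0 on [-π, π]:
  f'(x) = 0 ⇔ 4*sin(x) + cos(x) = 1. Write the left side as R·cos(x + φ) with R = √(1² + (-4)²) = sqrt(17), cos φ = sqrt(17)/17, sin φ = -4*sqrt(17)/17; then cos(x + φ) = sqrt(17)/17. Solve for x and keep the solutions lying in [-π, π].
  ⇒ x = 0, pi - atan(8/15) ≈ 2.6516

f''(x) = -sin(x) + 4*cos(x)
Second-derivative test at each critical point:
  f''(0) = 4 > 0 → local minimum
  f''(2.6516) = -4 < 0 → local maximum

Critical points: x = 0 (local minimum); x = pi - atan(8/15) ≈ 2.6516 (local maximum)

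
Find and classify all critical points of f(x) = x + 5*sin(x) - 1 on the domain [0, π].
f'(x) = 5*cos(x) + 1

Solve f'(x) = 0 on [0, π]:
  f'(x) = 0 ⇔ cos(x) = -1/5, i.e. x = ±arccos(-1/5) + 2nπ; keep the solutions lying in [0, π].
  ⇒ x = acos(-1/5) ≈ 1.7722

f''(x) = -5*sin(x)
Second-derivative test at each critical point:
  f''(1.7722) = -4.8990 < 0 → local maximum

Critical points: x = acos(-1/5) ≈ 1.7722 (local maximum)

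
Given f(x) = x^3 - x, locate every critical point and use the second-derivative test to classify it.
f'(x) = 3*x^2 - 1

Solve f'(x) = 0:
  3*x^2 - 1 = 0 has no rational roots; quadratic formula: x = (0 ± √12)/6.
  ⇒ x = -sqrt(3)/3 ≈ -0.5774, sqrt(3)/3 ≈ 0.5774

f''(x) = 6*x
Second-derivative test at each critical point:
  f''(-0.5774) = -3.4641 < 0 → local maximum
  f''(0.5774) = 3.4641 > 0 → local minimum

Critical points: x = -sqrt(3)/3 ≈ -0.5774 (local maximum); x = sqrt(3)/3 ≈ 0.5774 (local minimum)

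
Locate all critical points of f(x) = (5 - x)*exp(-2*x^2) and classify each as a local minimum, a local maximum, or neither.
f'(x) = (4*x*(x - 5) - 1)*exp(-2*x^2)

Solve f'(x) = 0:
  f'(x) = (4*x^2 - 20*x - 1)·exp(-2*x^2) and exp(-2*x^2) > 0 for every x, so f'(x) = 0 ⇔ 4*x^2 - 20*x - 1 = 0.
  4*x^2 - 20*x - 1 = 0 has no rational roots; quadratic formula: x = (20 ± √416)/8.
  ⇒ x = 5/2 - sqrt(26)/2 ≈ -0.0495, 5/2 + sqrt(26)/2 ≈ 5.0495

f''(x) = 4*(4*x^2*(5 - x) + 3*x - 5)*exp(-2*x^2)
Second-derivative test at each critical point:
  f''(-0.0495) = -20.2963 < 0 → local maximum
  f''(5.0495) = 1.454e-21 > 0 → local minimum

Critical points: x = 5/2 - sqrt(26)/2 ≈ -0.0495 (local maximum); x = 5/2 + sqrt(26)/2 ≈ 5.0495 (local minimum)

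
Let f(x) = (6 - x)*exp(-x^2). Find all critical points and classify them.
f'(x) = (2*x*(x - 6) - 1)*exp(-x^2)

Solve f'(x) = 0:
  f'(x) = (2*x^2 - 12*x - 1)·exp(-x^2) and exp(-x^2) > 0 for every x, so f'(x) = 0 ⇔ 2*x^2 - 12*x - 1 = 0.
  2*x^2 - 12*x - 1 = 0 has no rational roots; quadratic formula: x = (12 ± √152)/4.
  ⇒ x = 3 - sqrt(38)/2 ≈ -0.0822, 3 + sqrt(38)/2 ≈ 6.0822

f''(x) = 2*(2*x^2*(6 - x) + 3*x - 6)*exp(-x^2)
Second-derivative test at each critical point:
  f''(-0.0822) = -12.2458 < 0 → local maximum
  f''(6.0822) = 1.059e-15 > 0 → local minimum

Critical points: x = 3 - sqrt(38)/2 ≈ -0.0822 (local maximum); x = 3 + sqrt(38)/2 ≈ 6.0822 (local minimum)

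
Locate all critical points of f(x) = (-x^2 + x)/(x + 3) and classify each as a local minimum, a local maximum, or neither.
f'(x) = (-x^2 - 6*x + 3)/(x^2 + 6*x + 9)

Solve f'(x) = 0:
  f'(x) = -(x^2 + 6*x - 3)/(x + 3)^2; the denominator is positive wherever f is defined, so f'(x) = 0 ⇔ -x^2 - 6*x + 3 = 0.
  x^2 + 6*x - 3 = 0 has no rational roots; quadratic formula: x = (-6 ± √48)/2.
  ⇒ x = -2*sqrt(3) - 3 ≈ -6.4641, -3 + 2*sqrt(3) ≈ 0.4641

f''(x) = -24/(x^3 + 9*x^2 + 27*x + 27)
Second-derivative test at each critical point:
  f''(-6.4641) = 0.5774 > 0 → local minimum
  f''(0.4641) = -0.5774 < 0 → local maximum

Critical points: x = -2*sqrt(3) - 3 ≈ -6.4641 (local minimum); x = -3 + 2*sqrt(3) ≈ 0.4641 (local maximum)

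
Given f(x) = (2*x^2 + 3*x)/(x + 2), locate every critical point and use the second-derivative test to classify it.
f'(x) = 2*(x^2 + 4*x + 3)/(x^2 + 4*x + 4)

Solve f'(x) = 0:
  f'(x) = 2*(x + 1)*(x + 3)/(x + 2)^2; the denominator is positive wherever f is defined, so f'(x) = 0 ⇔ 2*x^2 + 8*x + 6 = 0.
  Factor: 2*x^2 + 8*x + 6 = 2*(x + 1)*(x + 3) = 0.
  ⇒ x = -3, -1

f''(x) = 4/(x^3 + 6*x^2 + 12*x + 8)
Second-derivative test at each critical point:
  f''(-3) = -4 < 0 → local maximum
  f''(-1) = 4 > 0 → local minimum

Critical points: x = -3 (local maximum); x = -1 (local minimum)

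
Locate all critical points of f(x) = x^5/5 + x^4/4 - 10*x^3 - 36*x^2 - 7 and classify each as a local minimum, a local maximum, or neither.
f'(x) = x*(x^3 + x^2 - 30*x - 72)

Solve f'(x) = 0:
  Factor: x^4 + x^3 - 30*x^2 - 72*x = x*(x - 6)*(x + 3)*(x + 4) = 0.
  ⇒ x = -4, -3, 0, 6

f''(x) = 4*x^3 + 3*x^2 - 60*x - 72
Second-derivative test at each critical point:
  f''(-4) = -40 < 0 → local maximum
  f''(-3) = 27 > 0 → local minimum
  f''(0) = -72 < 0 → local maximum
  f''(6) = 540 > 0 → local minimum

Critical points: x = -4 (local maximum); x = -3 (local minimum); x = 0 (local maximum); x = 6 (local minimum)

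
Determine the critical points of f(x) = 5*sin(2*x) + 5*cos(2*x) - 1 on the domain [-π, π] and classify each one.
f'(x) = 10*sqrt(2)*cos(2*x + pi/4)

Solve f'(x) = 0 on [-π, π]:
  f'(x) = 0 ⇔ 5*cos(2*x) = 5*sin(2*x) ⇔ tan(2*x) = 1, i.e. 2*x = arctan(1) + nπ; keep the solutions lying in [-π, π].
  ⇒ x = -7*pi/8 ≈ -2.7489, -3*pi/8 ≈ -1.1781, pi/8 ≈ 0.3927, 5*pi/8 ≈ 1.9635

f''(x) = -20*sqrt(2)*sin(2*x + pi/4)
Second-derivative test at each critical point:
  f''(-2.7489) = -28.2843 < 0 → local maximum
  f''(-1.1781) = 28.2843 > 0 → local minimum
  f''(0.3927) = -28.2843 < 0 → local maximum
  f''(1.9635) = 28.2843 > 0 → local minimum

Critical points: x = -7*pi/8 ≈ -2.7489 (local maximum); x = -3*pi/8 ≈ -1.1781 (local minimum); x = pi/8 ≈ 0.3927 (local maximum); x = 5*pi/8 ≈ 1.9635 (local minimum)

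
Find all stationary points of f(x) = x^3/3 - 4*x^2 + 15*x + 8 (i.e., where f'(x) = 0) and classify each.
f'(x) = x^2 - 8*x + 15

Solve f'(x) = 0:
  Factor: x^2 - 8*x + 15 = (x - 5)*(x - 3) = 0.
  ⇒ x = 3, 5

f''(x) = 2*x - 8
Second-derivative test at each critical point:
  f''(3) = -2 < 0 → local maximum
  f''(5) = 2 > 0 → local minimum

Critical points: x = 3 (local maximum); x = 5 (local minimum)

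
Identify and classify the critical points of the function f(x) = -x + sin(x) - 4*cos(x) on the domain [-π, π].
f'(x) = 4*sin(x) + cos(x) - 1

Solve f'(x) = 0 on [-π, π]:
  f'(x) = 0 ⇔ 4*sin(x) + cos(x) = 1. Write the left side as R·cos(x + φ) with R = √(1² + (-4)²) = sqrt(17), cos φ = sqrt(17)/17, sin φ = -4*sqrt(17)/17; then cos(x + φ) = sqrt(17)/17. Solve for x and keep the solutions lying in [-π, π].
  ⇒ x = 0, pi - atan(8/15) ≈ 2.6516

f''(x) = -sin(x) + 4*cos(x)
Second-derivative test at each critical point:
  f''(0) = 4 > 0 → local minimum
  f''(2.6516) = -4 < 0 → local maximum

Critical points: x = 0 (local minimum); x = pi - atan(8/15) ≈ 2.6516 (local maximum)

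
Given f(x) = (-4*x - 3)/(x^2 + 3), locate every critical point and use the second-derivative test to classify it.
f'(x) = 2*(2*x^2 + 3*x - 6)/(x^4 + 6*x^2 + 9)

Solve f'(x) = 0:
  f'(x) = 2*(2*x^2 + 3*x - 6)/(x^2 + 3)^2; the denominator is positive wherever f is defined, so f'(x) = 0 ⇔ 4*x^2 + 6*x - 12 = 0.
  Factor: 4*x^2 + 6*x - 12 = 2*(2*x^2 + 3*x - 6); 2*x^2 + 3*x - 6 = 0 has no rational roots; quadratic formula: x = (-3 ± √57)/4.
  ⇒ x = -sqrt(57)/4 - 3/4 ≈ -2.6375, -3/4 + sqrt(57)/4 ≈ 1.1375

f''(x) = 2*(-4*x^2*(4*x + 3) + 3*(4*x + 1)*(x^2 + 3))/(x^2 + 3)^3
Second-derivative test at each critical point:
  f''(-2.6375) = -0.1523 < 0 → local maximum
  f''(1.1375) = 0.8190 > 0 → local minimum

Critical points: x = -sqrt(57)/4 - 3/4 ≈ -2.6375 (local maximum); x = -3/4 + sqrt(57)/4 ≈ 1.1375 (local minimum)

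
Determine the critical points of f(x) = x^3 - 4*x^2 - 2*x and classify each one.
f'(x) = 3*x^2 - 8*x - 2

Solve f'(x) = 0:
  3*x^2 - 8*x - 2 = 0 has no rational roots; quadratic formula: x = (8 ± √88)/6.
  ⇒ x = 4/3 - sqrt(22)/3 ≈ -0.2301, 4/3 + sqrt(22)/3 ≈ 2.8968

f''(x) = 6*x - 8
Second-derivative test at each critical point:
  f''(-0.2301) = -9.3808 < 0 → local maximum
  f''(2.8968) = 9.3808 > 0 → local minimum

Critical points: x = 4/3 - sqrt(22)/3 ≈ -0.2301 (local maximum); x = 4/3 + sqrt(22)/3 ≈ 2.8968 (local minimum)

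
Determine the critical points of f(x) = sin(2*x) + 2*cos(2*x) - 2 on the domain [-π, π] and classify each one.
f'(x) = -4*sin(2*x) + 2*cos(2*x)

Solve f'(x) = 0 on [-π, π]:
  f'(x) = 0 ⇔ cos(2*x) = 2*sin(2*x) ⇔ tan(2*x) = 1/2, i.e. 2*x = arctan(1/2) + nπ; keep the solutions lying in [-π, π].
  ⇒ x = -pi + atan(1/2)/2 ≈ -2.9098, -pi/2 + atan(1/2)/2 ≈ -1.3390, atan(1/2)/2 ≈ 0.2318, atan(1/2)/2 + pi/2 ≈ 1.8026

f''(x) = -4*sin(2*x) - 8*cos(2*x)
Second-derivative test at each critical point:
  f''(-2.9098) = -8.9443 < 0 → local maximum
  f''(-1.3390) = 8.9443 > 0 → local minimum
  f''(0.2318) = -8.9443 < 0 → local maximum
  f''(1.8026) = 8.9443 > 0 → local minimum

Critical points: x = -pi + atan(1/2)/2 ≈ -2.9098 (local maximum); x = -pi/2 + atan(1/2)/2 ≈ -1.3390 (local minimum); x = atan(1/2)/2 ≈ 0.2318 (local maximum); x = atan(1/2)/2 + pi/2 ≈ 1.8026 (local minimum)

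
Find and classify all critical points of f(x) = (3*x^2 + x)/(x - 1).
f'(x) = (3*x^2 - 6*x - 1)/(x^2 - 2*x + 1)

Solve f'(x) = 0:
  f'(x) = (3*x^2 - 6*x - 1)/(x - 1)^2; the denominator is positive wherever f is defined, so f'(x) = 0 ⇔ 3*x^2 - 6*x - 1 = 0.
  3*x^2 - 6*x - 1 = 0 has no rational roots; quadratic formula: x = (6 ± √48)/6.
  ⇒ x = 1 - 2*sqrt(3)/3 ≈ -0.1547, 1 + 2*sqrt(3)/3 ≈ 2.1547

f''(x) = 8/(x^3 - 3*x^2 + 3*x - 1)
Second-derivative test at each critical point:
  f''(-0.1547) = -5.1962 < 0 → local maximum
  f''(2.1547) = 5.1962 > 0 → local minimum

Critical points: x = 1 - 2*sqrt(3)/3 ≈ -0.1547 (local maximum); x = 1 + 2*sqrt(3)/3 ≈ 2.1547 (local minimum)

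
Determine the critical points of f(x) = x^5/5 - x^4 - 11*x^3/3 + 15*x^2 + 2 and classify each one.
f'(x) = x*(x^3 - 4*x^2 - 11*x + 30)

Solve f'(x) = 0:
  Factor: x^4 - 4*x^3 - 11*x^2 + 30*x = x*(x - 5)*(x - 2)*(x + 3) = 0.
  ⇒ x = -3, 0, 2, 5

f''(x) = 4*x^3 - 12*x^2 - 22*x + 30
Second-derivative test at each critical point:
  f''(-3) = -120 < 0 → local maximum
  f''(0) = 30 > 0 → local minimum
  f''(2) = -30 < 0 → local maximum
  f''(5) = 120 > 0 → local minimum

Critical points: x = -3 (local maximum); x = 0 (local minimum); x = 2 (local maximum); x = 5 (local minimum)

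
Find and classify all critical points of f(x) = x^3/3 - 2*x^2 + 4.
f'(x) = x*(x - 4)

Solve f'(x) = 0:
  Factor: x^2 - 4*x = x*(x - 4) = 0.
  ⇒ x = 0, 4

f''(x) = 2*x - 4
Second-derivative test at each critical point:
  f''(0) = -4 < 0 → local maximum
  f''(4) = 4 > 0 → local minimum

Critical points: x = 0 (local maximum); x = 4 (local minimum)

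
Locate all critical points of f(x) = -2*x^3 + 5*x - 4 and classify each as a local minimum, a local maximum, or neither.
f'(x) = 5 - 6*x^2

Solve f'(x) = 0:
  6*x^2 - 5 = 0 has no rational roots; quadratic formula: x = (0 ± √120)/12.
  ⇒ x = -sqrt(30)/6 ≈ -0.9129, sqrt(30)/6 ≈ 0.9129

f''(x) = -12*x
Second-derivative test at each critical point:
  f''(-0.9129) = 10.9545 > 0 → local minimum
  f''(0.9129) = -10.9545 < 0 → local maximum

Critical points: x = -sqrt(30)/6 ≈ -0.9129 (local minimum); x = sqrt(30)/6 ≈ 0.9129 (local maximum)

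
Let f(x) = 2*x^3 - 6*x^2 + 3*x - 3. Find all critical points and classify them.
f'(x) = 6*x^2 - 12*x + 3

Solve f'(x) = 0:
  Factor: 6*x^2 - 12*x + 3 = 3*(2*x^2 - 4*x + 1); 2*x^2 - 4*x + 1 = 0 has no rational roots; quadratic formula: x = (4 ± √8)/4.
  ⇒ x = 1 - sqrt(2)/2 ≈ 0.2929, sqrt(2)/2 + 1 ≈ 1.7071

f''(x) = 12*x - 12
Second-derivative test at each critical point:
  f''(0.2929) = -8.4853 < 0 → local maximum
  f''(1.7071) = 8.4853 > 0 → local minimum

Critical points: x = 1 - sqrt(2)/2 ≈ 0.2929 (local maximum); x = sqrt(2)/2 + 1 ≈ 1.7071 (local minimum)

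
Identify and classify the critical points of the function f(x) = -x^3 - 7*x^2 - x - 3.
f'(x) = -3*x^2 - 14*x - 1

Solve f'(x) = 0:
  3*x^2 + 14*x + 1 = 0 has no rational roots; quadratic formula: x = (-14 ± √184)/6.
  ⇒ x = -7/3 - sqrt(46)/3 ≈ -4.5941, -7/3 + sqrt(46)/3 ≈ -0.0726

f''(x) = -6*x - 14
Second-derivative test at each critical point:
  f''(-4.5941) = 13.5647 > 0 → local minimum
  f''(-0.0726) = -13.5647 < 0 → local maximum

Critical points: x = -7/3 - sqrt(46)/3 ≈ -4.5941 (local minimum); x = -7/3 + sqrt(46)/3 ≈ -0.0726 (local maximum)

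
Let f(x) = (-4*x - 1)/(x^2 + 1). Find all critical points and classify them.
f'(x) = 2*(2*x^2 + x - 2)/(x^4 + 2*x^2 + 1)

Solve f'(x) = 0:
  f'(x) = 2*(2*x^2 + x - 2)/(x^2 + 1)^2; the denominator is positive wherever f is defined, so f'(x) = 0 ⇔ 4*x^2 + 2*x - 4 = 0.
  Factor: 4*x^2 + 2*x - 4 = 2*(2*x^2 + x - 2); 2*x^2 + x - 2 = 0 has no rational roots; quadratic formula: x = (-1 ± √17)/4.
  ⇒ x = -sqrt(17)/4 - 1/4 ≈ -1.2808, -1/4 + sqrt(17)/4 ≈ 0.7808

f''(x) = 2*(-4*x^2*(4*x + 1) + (12*x + 1)*(x^2 + 1))/(x^2 + 1)^3
Second-derivative test at each critical point:
  f''(-1.2808) = -1.1828 < 0 → local maximum
  f''(0.7808) = 3.1828 > 0 → local minimum

Critical points: x = -sqrt(17)/4 - 1/4 ≈ -1.2808 (local maximum); x = -1/4 + sqrt(17)/4 ≈ 0.7808 (local minimum)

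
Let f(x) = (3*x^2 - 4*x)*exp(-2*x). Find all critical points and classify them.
f'(x) = 2*(-3*x^2 + 7*x - 2)*exp(-2*x)

Solve f'(x) = 0:
  f'(x) = (-6*x^2 + 14*x - 4)·exp(-2*x) and exp(-2*x) > 0 for every x, so f'(x) = 0 ⇔ -6*x^2 + 14*x - 4 = 0.
  Factor: -6*x^2 + 14*x - 4 = -2*(x - 2)*(3*x - 1) = 0.
  ⇒ x = 1/3, 2

f''(x) = 2*(6*x^2 - 20*x + 11)*exp(-2*x)
Second-derivative test at each critical point:
  f''(1/3) = 5.1342 > 0 → local minimum
  f''(2) = -0.1832 < 0 → local maximum

Critical points: x = 1/3 (local minimum); x = 2 (local maximum)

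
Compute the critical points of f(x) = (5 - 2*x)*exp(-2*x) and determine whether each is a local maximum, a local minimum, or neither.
f'(x) = 4*(x - 3)*exp(-2*x)

Solve f'(x) = 0:
  f'(x) = (4*x - 12)·exp(-2*x) and exp(-2*x) > 0 for every x, so f'(x) = 0 ⇔ 4*x - 12 = 0.
  Factor: 4*x - 12 = 4*(x - 3) = 0.
  ⇒ x = 3

f''(x) = 4*(7 - 2*x)*exp(-2*x)
Second-derivative test at each critical point:
  f''(3) = 0.0099 > 0 → local minimum

Critical points: x = 3 (local minimum)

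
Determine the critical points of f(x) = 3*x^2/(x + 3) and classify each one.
f'(x) = 3*x*(x + 6)/(x^2 + 6*x + 9)

Solve f'(x) = 0:
  f'(x) = 3*x*(x + 6)/(x + 3)^2; the denominator is positive wherever f is defined, so f'(x) = 0 ⇔ 3*x^2 + 18*x = 0.
  Factor: 3*x^2 + 18*x = 3*x*(x + 6) = 0.
  ⇒ x = -6, 0

f''(x) = 54/(x^3 + 9*x^2 + 27*x + 27)
Second-derivative test at each critical point:
  f''(-6) = -2 < 0 → local maximum
  f''(0) = 2 > 0 → local minimum

Critical points: x = -6 (local maximum); x = 0 (local minimum)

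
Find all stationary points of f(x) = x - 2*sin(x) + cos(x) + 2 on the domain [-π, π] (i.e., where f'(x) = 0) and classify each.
f'(x) = -sin(x) - 2*cos(x) + 1

Solve f'(x) = 0 on [-π, π]:
  f'(x) = 0 ⇔ -sin(x) - 2*cos(x) = -1. Write the left side as R·cos(x + φ) with R = √((-2)² + 1²) = sqrt(5), cos φ = -2*sqrt(5)/5, sin φ = sqrt(5)/5; then cos(x + φ) = -sqrt(5)/5. Solve for x and keep the solutions lying in [-π, π].
  ⇒ x = -atan(3/4) ≈ -0.6435, pi/2 ≈ 1.5708

f''(x) = 2*sin(x) - cos(x)
Second-derivative test at each critical point:
  f''(-0.6435) = -2 < 0 → local maximum
  f''(1.5708) = 2 > 0 → local minimum

Critical points: x = -atan(3/4) ≈ -0.6435 (local maximum); x = pi/2 ≈ 1.5708 (local minimum)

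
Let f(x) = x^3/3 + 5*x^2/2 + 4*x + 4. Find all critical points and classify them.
f'(x) = x^2 + 5*x + 4

Solve f'(x) = 0:
  Factor: x^2 + 5*x + 4 = (x + 1)*(x + 4) = 0.
  ⇒ x = -4, -1

f''(x) = 2*x + 5
Second-derivative test at each critical point:
  f''(-4) = -3 < 0 → local maximum
  f''(-1) = 3 > 0 → local minimum

Critical points: x = -4 (local maximum); x = -1 (local minimum)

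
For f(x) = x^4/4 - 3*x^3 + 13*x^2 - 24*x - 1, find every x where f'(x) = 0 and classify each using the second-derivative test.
f'(x) = x^3 - 9*x^2 + 26*x - 24

Solve f'(x) = 0:
  Factor: x^3 - 9*x^2 + 26*x - 24 = (x - 4)*(x - 3)*(x - 2) = 0.
  ⇒ x = 2, 3, 4

f''(x) = 3*x^2 - 18*x + 26
Second-derivative test at each critical point:
  f''(2) = 2 > 0 → local minimum
  f''(3) = -1 < 0 → local maximum
  f''(4) = 2 > 0 → local minimum

Critical points: x = 2 (local minimum); x = 3 (local maximum); x = 4 (local minimum)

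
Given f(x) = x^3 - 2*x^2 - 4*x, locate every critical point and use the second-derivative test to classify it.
f'(x) = 3*x^2 - 4*x - 4

Solve f'(x) = 0:
  Factor: 3*x^2 - 4*x - 4 = (x - 2)*(3*x + 2) = 0.
  ⇒ x = -2/3, 2

f''(x) = 6*x - 4
Second-derivative test at each critical point:
  f''(-2/3) = -8 < 0 → local maximum
  f''(2) = 8 > 0 → local minimum

Critical points: x = -2/3 (local maximum); x = 2 (local minimum)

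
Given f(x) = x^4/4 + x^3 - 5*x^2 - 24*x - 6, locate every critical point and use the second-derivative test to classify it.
f'(x) = x^3 + 3*x^2 - 10*x - 24

Solve f'(x) = 0:
  Factor: x^3 + 3*x^2 - 10*x - 24 = (x - 3)*(x + 2)*(x + 4) = 0.
  ⇒ x = -4, -2, 3

f''(x) = 3*x^2 + 6*x - 10
Second-derivative test at each critical point:
  f''(-4) = 14 > 0 → local minimum
  f''(-2) = -10 < 0 → local maximum
  f''(3) = 35 > 0 → local minimum

Critical points: x = -4 (local minimum); x = -2 (local maximum); x = 3 (local minimum)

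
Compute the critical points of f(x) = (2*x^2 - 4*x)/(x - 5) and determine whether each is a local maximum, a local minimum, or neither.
f'(x) = 2*(x^2 - 10*x + 10)/(x^2 - 10*x + 25)

Solve f'(x) = 0:
  f'(x) = 2*(x^2 - 10*x + 10)/(x - 5)^2; the denominator is positive wherever f is defined, so f'(x) = 0 ⇔ 2*x^2 - 20*x + 20 = 0.
  Factor: 2*x^2 - 20*x + 20 = 2*(x^2 - 10*x + 10); x^2 - 10*x + 10 = 0 has no rational roots; quadratic formula: x = (10 ± √60)/2.
  ⇒ x = 5 - sqrt(15) ≈ 1.1270, sqrt(15) + 5 ≈ 8.8730

f''(x) = 60/(x^3 - 15*x^2 + 75*x - 125)
Second-derivative test at each critical point:
  f''(1.1270) = -1.0328 < 0 → local maximum
  f''(8.8730) = 1.0328 > 0 → local minimum

Critical points: x = 5 - sqrt(15) ≈ 1.1270 (local maximum); x = sqrt(15) + 5 ≈ 8.8730 (local minimum)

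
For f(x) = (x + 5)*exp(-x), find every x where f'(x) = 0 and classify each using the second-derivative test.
f'(x) = (-x - 4)*exp(-x)

Solve f'(x) = 0:
  f'(x) = (-x - 4)·exp(-x) and exp(-x) > 0 for every x, so f'(x) = 0 ⇔ -x - 4 = 0.
  -x - 4 = 0.
  ⇒ x = -4

f''(x) = (x + 3)*exp(-x)
Second-derivative test at each critical point:
  f''(-4) = -54.5982 < 0 → local maximum

Critical points: x = -4 (local maximum)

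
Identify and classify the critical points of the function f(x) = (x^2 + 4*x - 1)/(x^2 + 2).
f'(x) = 2*(-2*x^2 + 3*x + 4)/(x^4 + 4*x^2 + 4)

Solve f'(x) = 0:
  f'(x) = -2*(2*x^2 - 3*x - 4)/(x^2 + 2)^2; the denominator is positive wherever f is defined, so f'(x) = 0 ⇔ -4*x^2 + 6*x + 8 = 0.
  Factor: -4*x^2 + 6*x + 8 = -2*(2*x^2 - 3*x - 4); 2*x^2 - 3*x - 4 = 0 has no rational roots; quadratic formula: x = (3 ± √41)/4.
  ⇒ x = 3/4 - sqrt(41)/4 ≈ -0.8508, 3/4 + sqrt(41)/4 ≈ 2.3508

f''(x) = 2*(4*x^3 - 9*x^2 - 24*x + 6)/(x^6 + 6*x^4 + 12*x^2 + 8)
Second-derivative test at each critical point:
  f''(-0.8508) = 1.7261 > 0 → local minimum
  f''(2.3508) = -0.2261 < 0 → local maximum

Critical points: x = 3/4 - sqrt(41)/4 ≈ -0.8508 (local minimum); x = 3/4 + sqrt(41)/4 ≈ 2.3508 (local maximum)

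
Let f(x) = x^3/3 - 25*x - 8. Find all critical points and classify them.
f'(x) = x^2 - 25

Solve f'(x) = 0:
  Factor: x^2 - 25 = (x - 5)*(x + 5) = 0.
  ⇒ x = -5, 5

f''(x) = 2*x
Second-derivative test at each critical point:
  f''(-5) = -10 < 0 → local maximum
  f''(5) = 10 > 0 → local minimum

Critical points: x = -5 (local maximum); x = 5 (local minimum)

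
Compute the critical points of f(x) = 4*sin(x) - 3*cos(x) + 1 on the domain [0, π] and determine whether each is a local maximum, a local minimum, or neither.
f'(x) = 3*sin(x) + 4*cos(x)

Solve f'(x) = 0 on [0, π]:
  f'(x) = 0 ⇔ 4*cos(x) = -3*sin(x) ⇔ tan(x) = -4/3, i.e. x = arctan(-4/3) + nπ; keep the solutions lying in [0, π].
  ⇒ x = pi - atan(4/3) ≈ 2.2143

f''(x) = -4*sin(x) + 3*cos(x)
Second-derivative test at each critical point:
  f''(2.2143) = -5 < 0 → local maximum

Critical points: x = pi - atan(4/3) ≈ 2.2143 (local maximum)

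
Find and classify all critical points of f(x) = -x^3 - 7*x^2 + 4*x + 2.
f'(x) = -3*x^2 - 14*x + 4

Solve f'(x) = 0:
  3*x^2 + 14*x - 4 = 0 has no rational roots; quadratic formula: x = (-14 ± √244)/6.
  ⇒ x = -sqrt(61)/3 - 7/3 ≈ -4.9367, -7/3 + sqrt(61)/3 ≈ 0.2701

f''(x) = -6*x - 14
Second-derivative test at each critical point:
  f''(-4.9367) = 15.6205 > 0 → local minimum
  f''(0.2701) = -15.6205 < 0 → local maximum

Critical points: x = -sqrt(61)/3 - 7/3 ≈ -4.9367 (local minimum); x = -7/3 + sqrt(61)/3 ≈ 0.2701 (local maximum)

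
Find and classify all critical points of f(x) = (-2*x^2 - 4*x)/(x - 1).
f'(x) = 2*(-x^2 + 2*x + 2)/(x^2 - 2*x + 1)

Solve f'(x) = 0:
  f'(x) = -2*(x^2 - 2*x - 2)/(x - 1)^2; the denominator is positive wherever f is defined, so f'(x) = 0 ⇔ -2*x^2 + 4*x + 4 = 0.
  Factor: -2*x^2 + 4*x + 4 = -2*(x^2 - 2*x - 2); x^2 - 2*x - 2 = 0 has no rational roots; quadratic formula: x = (2 ± √12)/2.
  ⇒ x = 1 - sqrt(3) ≈ -0.7321, 1 + sqrt(3) ≈ 2.7321

f''(x) = -12/(x^3 - 3*x^2 + 3*x - 1)
Second-derivative test at each critical point:
  f''(-0.7321) = 2.3094 > 0 → local minimum
  f''(2.7321) = -2.3094 < 0 → local maximum

Critical points: x = 1 - sqrt(3) ≈ -0.7321 (local minimum); x = 1 + sqrt(3) ≈ 2.7321 (local maximum)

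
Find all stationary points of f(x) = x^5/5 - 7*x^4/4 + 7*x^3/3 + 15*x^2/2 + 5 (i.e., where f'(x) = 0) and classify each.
f'(x) = x*(x^3 - 7*x^2 + 7*x + 15)

Solve f'(x) = 0:
  Factor: x^4 - 7*x^3 + 7*x^2 + 15*x = x*(x - 5)*(x - 3)*(x + 1) = 0.
  ⇒ x = -1, 0, 3, 5

f''(x) = 4*x^3 - 21*x^2 + 14*x + 15
Second-derivative test at each critical point:
  f''(-1) = -24 < 0 → local maximum
  f''(0) = 15 > 0 → local minimum
  f''(3) = -24 < 0 → local maximum
  f''(5) = 60 > 0 → local minimum

Critical points: x = -1 (local maximum); x = 0 (local minimum); x = 3 (local maximum); x = 5 (local minimum)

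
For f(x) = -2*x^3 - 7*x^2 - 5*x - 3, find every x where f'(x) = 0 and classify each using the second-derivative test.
f'(x) = -6*x^2 - 14*x - 5

Solve f'(x) = 0:
  6*x^2 + 14*x + 5 = 0 has no rational roots; quadratic formula: x = (-14 ± √76)/12.
  ⇒ x = -7/6 - sqrt(19)/6 ≈ -1.8931, -7/6 + sqrt(19)/6 ≈ -0.4402

f''(x) = -12*x - 14
Second-derivative test at each critical point:
  f''(-1.8931) = 8.7178 > 0 → local minimum
  f''(-0.4402) = -8.7178 < 0 → local maximum

Critical points: x = -7/6 - sqrt(19)/6 ≈ -1.8931 (local minimum); x = -7/6 + sqrt(19)/6 ≈ -0.4402 (local maximum)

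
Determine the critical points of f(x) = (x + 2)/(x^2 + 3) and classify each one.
f'(x) = (x^2 - 2*x*(x + 2) + 3)/(x^2 + 3)^2

Solve f'(x) = 0:
  f'(x) = -(x^2 + 4*x - 3)/(x^2 + 3)^2; the denominator is positive wherever f is defined, so f'(x) = 0 ⇔ -x^2 - 4*x + 3 = 0.
  x^2 + 4*x - 3 = 0 has no rational roots; quadratic formula: x = (-4 ± √28)/2.
  ⇒ x = -sqrt(7) - 2 ≈ -4.6458, -2 + sqrt(7) ≈ 0.6458

f''(x) = 2*(4*x^2*(x + 2) - (3*x + 2)*(x^2 + 3))/(x^2 + 3)^3
Second-derivative test at each critical point:
  f''(-4.6458) = 0.0088 > 0 → local minimum
  f''(0.6458) = -0.4532 < 0 → local maximum

Critical points: x = -sqrt(7) - 2 ≈ -4.6458 (local minimum); x = -2 + sqrt(7) ≈ 0.6458 (local maximum)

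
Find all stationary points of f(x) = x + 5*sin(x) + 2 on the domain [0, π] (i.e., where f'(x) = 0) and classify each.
f'(x) = 5*cos(x) + 1

Solve f'(x) = 0 on [0, π]:
  f'(x) = 0 ⇔ cos(x) = -1/5, i.e. x = ±arccos(-1/5) + 2nπ; keep the solutions lying in [0, π].
  ⇒ x = acos(-1/5) ≈ 1.7722

f''(x) = -5*sin(x)
Second-derivative test at each critical point:
  f''(1.7722) = -4.8990 < 0 → local maximum

Critical points: x = acos(-1/5) ≈ 1.7722 (local maximum)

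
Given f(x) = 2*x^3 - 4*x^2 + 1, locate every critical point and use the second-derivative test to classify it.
f'(x) = 2*x*(3*x - 4)

Solve f'(x) = 0:
  Factor: 6*x^2 - 8*x = 2*x*(3*x - 4) = 0.
  ⇒ x = 0, 4/3

f''(x) = 12*x - 8
Second-derivative test at each critical point:
  f''(0) = -8 < 0 → local maximum
  f''(4/3) = 8 > 0 → local minimum

Critical points: x = 0 (local maximum); x = 4/3 (local minimum)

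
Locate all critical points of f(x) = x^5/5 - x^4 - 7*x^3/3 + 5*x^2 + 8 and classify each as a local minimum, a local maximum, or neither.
f'(x) = x*(x^3 - 4*x^2 - 7*x + 10)

Solve f'(x) = 0:
  Factor: x^4 - 4*x^3 - 7*x^2 + 10*x = x*(x - 5)*(x - 1)*(x + 2) = 0.
  ⇒ x = -2, 0, 1, 5

f''(x) = 4*x^3 - 12*x^2 - 14*x + 10
Second-derivative test at each critical point:
  f''(-2) = -42 < 0 → local maximum
  f''(0) = 10 > 0 → local minimum
  f''(1) = -12 < 0 → local maximum
  f''(5) = 140 > 0 → local minimum

Critical points: x = -2 (local maximum); x = 0 (local minimum); x = 1 (local maximum); x = 5 (local minimum)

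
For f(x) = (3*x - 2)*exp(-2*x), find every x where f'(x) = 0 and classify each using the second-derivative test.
f'(x) = (7 - 6*x)*exp(-2*x)

Solve f'(x) = 0:
  f'(x) = (7 - 6*x)·exp(-2*x) and exp(-2*x) > 0 for every x, so f'(x) = 0 ⇔ 7 - 6*x = 0.
  7 - 6*x = 0.
  ⇒ x = 7/6

f''(x) = 4*(3*x - 5)*exp(-2*x)
Second-derivative test at each critical point:
  f''(7/6) = -0.5818 < 0 → local maximum

Critical points: x = 7/6 (local maximum)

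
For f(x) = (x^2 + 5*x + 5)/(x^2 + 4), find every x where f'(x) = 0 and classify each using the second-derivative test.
f'(x) = (-5*x^2 - 2*x + 20)/(x^4 + 8*x^2 + 16)

Solve f'(x) = 0:
  f'(x) = -(5*x^2 + 2*x - 20)/(x^2 + 4)^2; the denominator is positive wherever f is defined, so f'(x) = 0 ⇔ -5*x^2 - 2*x + 20 = 0.
  5*x^2 + 2*x - 20 = 0 has no rational roots; quadratic formula: x = (-2 ± √404)/10.
  ⇒ x = -sqrt(101)/5 - 1/5 ≈ -2.2100, -1/5 + sqrt(101)/5 ≈ 1.8100

f''(x) = 2*(5*x^3 + 3*x^2 - 60*x - 4)/(x^6 + 12*x^4 + 48*x^2 + 64)
Second-derivative test at each critical point:
  f''(-2.2100) = 0.2547 > 0 → local minimum
  f''(1.8100) = -0.3797 < 0 → local maximum

Critical points: x = -sqrt(101)/5 - 1/5 ≈ -2.2100 (local minimum); x = -1/5 + sqrt(101)/5 ≈ 1.8100 (local maximum)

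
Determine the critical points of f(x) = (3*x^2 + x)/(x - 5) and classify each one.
f'(x) = (3*x^2 - 30*x - 5)/(x^2 - 10*x + 25)

Solve f'(x) = 0:
  f'(x) = (3*x^2 - 30*x - 5)/(x - 5)^2; the denominator is positive wherever f is defined, so f'(x) = 0 ⇔ 3*x^2 - 30*x - 5 = 0.
  3*x^2 - 30*x - 5 = 0 has no rational roots; quadratic formula: x = (30 ± √960)/6.
  ⇒ x = 5 - 4*sqrt(15)/3 ≈ -0.1640, 5 + 4*sqrt(15)/3 ≈ 10.1640

f''(x) = 160/(x^3 - 15*x^2 + 75*x - 125)
Second-derivative test at each critical point:
  f''(-0.1640) = -1.1619 < 0 → local maximum
  f''(10.1640) = 1.1619 > 0 → local minimum

Critical points: x = 5 - 4*sqrt(15)/3 ≈ -0.1640 (local maximum); x = 5 + 4*sqrt(15)/3 ≈ 10.1640 (local minimum)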